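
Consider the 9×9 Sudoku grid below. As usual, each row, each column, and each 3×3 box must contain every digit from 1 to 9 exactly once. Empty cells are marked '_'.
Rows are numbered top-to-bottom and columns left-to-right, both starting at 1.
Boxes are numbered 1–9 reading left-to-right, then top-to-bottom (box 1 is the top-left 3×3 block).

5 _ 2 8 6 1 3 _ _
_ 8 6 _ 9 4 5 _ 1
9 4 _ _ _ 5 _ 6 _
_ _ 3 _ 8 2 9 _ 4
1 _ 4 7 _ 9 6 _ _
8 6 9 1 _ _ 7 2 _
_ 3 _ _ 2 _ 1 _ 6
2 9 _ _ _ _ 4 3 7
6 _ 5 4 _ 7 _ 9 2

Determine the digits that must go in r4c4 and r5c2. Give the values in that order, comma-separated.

6,2

For r4c4:
  Consider where 6 can go in row 4.
  r4c1 is out (column 1 already has a 6).
  r4c2 is out (column 2 already has a 6).
  r4c8 is out (column 8 already has a 6).
  So the only cell in row 4 that can hold 6 is r4c4.
  So r4c4 = 6.
For r5c2:
  Consider where 2 can go in column 2.
  r1c2 is out (row 1 already has a 2).
  r4c2 is out (row 4 already has a 2).
  r9c2 is out (row 9 already has a 2).
  So the only cell in column 2 that can hold 2 is r5c2.
  So r5c2 = 2.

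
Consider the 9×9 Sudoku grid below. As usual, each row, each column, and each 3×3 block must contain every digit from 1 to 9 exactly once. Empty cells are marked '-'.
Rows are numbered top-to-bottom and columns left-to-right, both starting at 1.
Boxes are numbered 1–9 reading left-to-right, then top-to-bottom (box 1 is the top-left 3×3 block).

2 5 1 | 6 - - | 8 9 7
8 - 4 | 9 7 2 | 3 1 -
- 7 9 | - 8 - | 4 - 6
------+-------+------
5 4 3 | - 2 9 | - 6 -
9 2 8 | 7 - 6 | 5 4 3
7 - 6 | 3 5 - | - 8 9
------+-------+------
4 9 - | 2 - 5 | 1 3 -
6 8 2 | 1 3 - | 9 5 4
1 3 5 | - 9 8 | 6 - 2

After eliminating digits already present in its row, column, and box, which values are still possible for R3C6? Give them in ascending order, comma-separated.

1,3

Row 3 already contains {4, 6, 7, 8, 9}.
Column 6 already contains {2, 5, 6, 8, 9}.
Its 3×3 block (box 2) already contains {2, 6, 7, 8, 9}.
Removing those from 1–9 leaves {1, 3} as the candidates for R3C6.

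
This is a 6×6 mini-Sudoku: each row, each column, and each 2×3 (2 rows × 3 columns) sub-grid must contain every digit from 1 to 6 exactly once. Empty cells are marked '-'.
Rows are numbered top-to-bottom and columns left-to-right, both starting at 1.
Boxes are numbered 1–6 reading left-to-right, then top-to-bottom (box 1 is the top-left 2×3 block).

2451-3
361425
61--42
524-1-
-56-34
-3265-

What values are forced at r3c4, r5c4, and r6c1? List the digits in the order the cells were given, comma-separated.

For r3c4:
  Consider where 5 can go in column 4.
  r4c4 is out (row 4 already has a 5).
  r5c4 is out (row 5 already has a 5).
  So the only cell in column 4 that can hold 5 is r3c4.
  So r3c4 = 5.
For r5c4:
  Row 5 already contains {3, 4, 5, 6}.
  Column 4 already contains {1, 4, 6}.
  Its 2×3 block (box 6) already contains {3, 4, 5, 6}.
  The only value from 1–6 not eliminated is 2, so r5c4 = 2.
For r6c1:
  Consider where 4 can go in column 1.
  r5c1 is out (row 5 already has a 4).
  So the only cell in column 1 that can hold 4 is r6c1.
  So r6c1 = 4.

5,2,4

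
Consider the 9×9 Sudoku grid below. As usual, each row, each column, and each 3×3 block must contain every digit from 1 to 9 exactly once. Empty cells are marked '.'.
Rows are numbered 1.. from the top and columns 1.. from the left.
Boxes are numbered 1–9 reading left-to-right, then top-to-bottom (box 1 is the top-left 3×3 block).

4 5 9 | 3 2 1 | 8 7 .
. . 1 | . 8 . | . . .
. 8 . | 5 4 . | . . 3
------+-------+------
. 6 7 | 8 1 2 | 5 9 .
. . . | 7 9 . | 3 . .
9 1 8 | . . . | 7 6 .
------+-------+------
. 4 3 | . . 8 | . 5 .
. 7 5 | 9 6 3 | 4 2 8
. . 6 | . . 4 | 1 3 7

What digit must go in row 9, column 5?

5

Row 9 already contains {1, 3, 4, 6, 7}.
Column 5 already contains {1, 2, 4, 6, 8, 9}.
Its 3×3 block (box 8) already contains {3, 4, 6, 8, 9}.
The only value from 1–9 not eliminated is 5, so row 9, column 5 = 5.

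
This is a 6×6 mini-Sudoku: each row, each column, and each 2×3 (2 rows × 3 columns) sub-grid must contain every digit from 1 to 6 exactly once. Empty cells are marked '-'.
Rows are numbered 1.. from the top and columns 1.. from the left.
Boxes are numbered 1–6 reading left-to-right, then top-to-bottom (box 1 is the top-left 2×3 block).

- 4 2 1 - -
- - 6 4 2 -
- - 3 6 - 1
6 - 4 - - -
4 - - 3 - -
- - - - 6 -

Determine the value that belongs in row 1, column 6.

Cell row 1, column 6 itself could take any of {3, 5, 6} by direct elimination.
Consider where 6 can go in box 2.
row 1, column 5 is out (column 5 already has a 6).
row 2, column 6 is out (row 2 already has a 6).
So the only cell in box 2 that can hold 6 is row 1, column 6.
Therefore row 1, column 6 = 6.

6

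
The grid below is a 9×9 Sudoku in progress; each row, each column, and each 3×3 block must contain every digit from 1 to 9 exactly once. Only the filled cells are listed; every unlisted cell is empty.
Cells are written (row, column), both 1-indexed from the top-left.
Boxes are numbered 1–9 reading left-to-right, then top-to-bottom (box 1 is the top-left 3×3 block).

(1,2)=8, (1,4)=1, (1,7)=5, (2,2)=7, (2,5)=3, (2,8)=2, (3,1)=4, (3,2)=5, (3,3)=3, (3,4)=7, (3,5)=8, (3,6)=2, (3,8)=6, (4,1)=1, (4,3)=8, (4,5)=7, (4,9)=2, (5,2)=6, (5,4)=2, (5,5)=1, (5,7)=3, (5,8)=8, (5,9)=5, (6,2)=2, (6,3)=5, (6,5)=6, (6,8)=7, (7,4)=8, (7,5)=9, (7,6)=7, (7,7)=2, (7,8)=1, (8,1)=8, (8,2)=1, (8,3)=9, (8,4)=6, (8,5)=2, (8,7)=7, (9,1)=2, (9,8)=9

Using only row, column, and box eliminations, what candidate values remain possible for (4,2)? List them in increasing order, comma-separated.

Row 4 already contains {1, 2, 7, 8}.
Column 2 already contains {1, 2, 5, 6, 7, 8}.
Its 3×3 block (box 4) already contains {1, 2, 5, 6, 8}.
Removing those from 1–9 leaves {3, 4, 9} as the candidates for (4,2).

3,4,9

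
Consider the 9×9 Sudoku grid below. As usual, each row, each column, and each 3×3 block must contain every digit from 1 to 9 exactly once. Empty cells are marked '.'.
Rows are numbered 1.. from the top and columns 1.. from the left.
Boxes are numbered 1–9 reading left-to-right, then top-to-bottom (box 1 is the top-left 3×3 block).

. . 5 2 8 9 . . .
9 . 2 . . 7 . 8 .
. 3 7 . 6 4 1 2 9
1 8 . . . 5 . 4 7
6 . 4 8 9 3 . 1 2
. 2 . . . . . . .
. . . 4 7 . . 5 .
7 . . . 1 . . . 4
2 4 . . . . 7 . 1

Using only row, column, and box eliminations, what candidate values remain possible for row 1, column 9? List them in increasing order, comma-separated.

Row 1 already contains {2, 5, 8, 9}.
Column 9 already contains {1, 2, 4, 7, 9}.
Its 3×3 block (box 3) already contains {1, 2, 8, 9}.
Removing those from 1–9 leaves {3, 6} as the candidates for row 1, column 9.

3,6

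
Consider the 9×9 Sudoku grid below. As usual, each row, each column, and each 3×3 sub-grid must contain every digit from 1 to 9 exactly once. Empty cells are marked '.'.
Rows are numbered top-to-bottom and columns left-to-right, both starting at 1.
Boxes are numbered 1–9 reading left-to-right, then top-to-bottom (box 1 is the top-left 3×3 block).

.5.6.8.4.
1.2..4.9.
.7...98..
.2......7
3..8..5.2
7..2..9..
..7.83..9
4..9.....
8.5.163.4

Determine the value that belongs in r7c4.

Cell r7c4 itself could take any of {4, 5} by direct elimination.
Consider where 4 can go in row 7.
r7c1 is out (column 1 already has a 4).
r7c2 is out (box 7 already has a 4).
r7c7 is out (box 9 already has a 4).
r7c8 is out (column 8 already has a 4).
So the only cell in row 7 that can hold 4 is r7c4.
Therefore r7c4 = 4.

4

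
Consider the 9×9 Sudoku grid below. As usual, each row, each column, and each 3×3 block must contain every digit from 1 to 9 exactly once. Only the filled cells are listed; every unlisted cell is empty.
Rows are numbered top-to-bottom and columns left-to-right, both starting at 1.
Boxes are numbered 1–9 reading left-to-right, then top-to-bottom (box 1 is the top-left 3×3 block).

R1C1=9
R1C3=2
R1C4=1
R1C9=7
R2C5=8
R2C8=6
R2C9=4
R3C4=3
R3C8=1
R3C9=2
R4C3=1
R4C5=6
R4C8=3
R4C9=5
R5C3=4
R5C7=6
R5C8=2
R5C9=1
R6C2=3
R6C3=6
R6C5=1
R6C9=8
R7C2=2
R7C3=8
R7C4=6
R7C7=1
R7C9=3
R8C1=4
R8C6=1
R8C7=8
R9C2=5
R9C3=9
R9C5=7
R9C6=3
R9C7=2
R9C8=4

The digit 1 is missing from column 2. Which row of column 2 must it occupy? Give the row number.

Consider where 1 can go in column 2.
R1C2 is out (row 1 already has a 1).
R3C2 is out (row 3 already has a 1).
R4C2 is out (row 4 already has a 1).
R5C2 is out (row 5 already has a 1).
R8C2 is out (row 8 already has a 1).
So the only cell in column 2 that can hold 1 is R2C2.
That is row 2.

2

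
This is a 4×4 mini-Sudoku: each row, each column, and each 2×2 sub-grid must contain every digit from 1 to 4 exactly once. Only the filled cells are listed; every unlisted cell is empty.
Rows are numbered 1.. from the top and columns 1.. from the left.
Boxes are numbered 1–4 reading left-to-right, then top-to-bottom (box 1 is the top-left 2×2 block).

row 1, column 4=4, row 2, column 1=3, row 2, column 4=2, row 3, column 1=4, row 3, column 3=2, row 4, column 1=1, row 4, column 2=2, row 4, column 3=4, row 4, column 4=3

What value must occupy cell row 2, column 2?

4

Cell row 2, column 2 itself could take any of {1, 4} by direct elimination.
Consider where 4 can go in row 2.
row 2, column 3 is out (column 3 already has a 4).
So the only cell in row 2 that can hold 4 is row 2, column 2.
Therefore row 2, column 2 = 4.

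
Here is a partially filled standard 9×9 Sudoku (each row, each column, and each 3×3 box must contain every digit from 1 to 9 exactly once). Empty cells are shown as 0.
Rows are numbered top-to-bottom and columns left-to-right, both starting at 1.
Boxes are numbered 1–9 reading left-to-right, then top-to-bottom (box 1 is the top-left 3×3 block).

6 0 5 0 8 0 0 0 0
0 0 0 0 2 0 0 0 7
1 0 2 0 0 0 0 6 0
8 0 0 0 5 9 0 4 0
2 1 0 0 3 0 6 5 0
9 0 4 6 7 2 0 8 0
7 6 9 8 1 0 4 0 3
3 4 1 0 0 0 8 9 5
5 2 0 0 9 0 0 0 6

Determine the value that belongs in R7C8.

2

Row 7 already contains {1, 3, 4, 6, 7, 8, 9}.
Column 8 already contains {4, 5, 6, 8, 9}.
Its 3×3 block (box 9) already contains {3, 4, 5, 6, 8, 9}.
The only value from 1–9 not eliminated is 2, so R7C8 = 2.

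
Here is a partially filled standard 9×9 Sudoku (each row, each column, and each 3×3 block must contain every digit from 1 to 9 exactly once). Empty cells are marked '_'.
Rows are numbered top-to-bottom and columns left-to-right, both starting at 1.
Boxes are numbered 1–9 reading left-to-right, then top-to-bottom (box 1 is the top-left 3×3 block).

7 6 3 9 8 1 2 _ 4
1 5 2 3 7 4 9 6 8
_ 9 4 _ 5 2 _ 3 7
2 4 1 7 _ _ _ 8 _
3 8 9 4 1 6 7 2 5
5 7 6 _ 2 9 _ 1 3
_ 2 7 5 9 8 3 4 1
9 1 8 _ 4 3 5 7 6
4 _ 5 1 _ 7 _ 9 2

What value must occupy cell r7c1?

Row 7 already contains {1, 2, 3, 4, 5, 7, 8, 9}.
Column 1 already contains {1, 2, 3, 4, 5, 7, 9}.
Its 3×3 block (box 7) already contains {1, 2, 4, 5, 7, 8, 9}.
The only value from 1–9 not eliminated is 6, so r7c1 = 6.

6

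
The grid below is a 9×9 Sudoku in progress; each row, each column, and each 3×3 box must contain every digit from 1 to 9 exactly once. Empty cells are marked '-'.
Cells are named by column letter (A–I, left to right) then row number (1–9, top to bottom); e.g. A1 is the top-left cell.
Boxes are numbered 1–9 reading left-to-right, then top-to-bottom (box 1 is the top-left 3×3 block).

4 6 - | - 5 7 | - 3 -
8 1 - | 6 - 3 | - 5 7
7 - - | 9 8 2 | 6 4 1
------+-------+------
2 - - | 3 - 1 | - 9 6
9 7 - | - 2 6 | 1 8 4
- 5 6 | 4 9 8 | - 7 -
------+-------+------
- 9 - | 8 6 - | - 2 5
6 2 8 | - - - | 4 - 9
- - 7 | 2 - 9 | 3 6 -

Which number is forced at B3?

Row 3 already contains {1, 2, 4, 6, 7, 8, 9}.
Column B already contains {1, 2, 5, 6, 7, 9}.
Its 3×3 block (box 1) already contains {1, 4, 6, 7, 8}.
The only value from 1–9 not eliminated is 3, so B3 = 3.

3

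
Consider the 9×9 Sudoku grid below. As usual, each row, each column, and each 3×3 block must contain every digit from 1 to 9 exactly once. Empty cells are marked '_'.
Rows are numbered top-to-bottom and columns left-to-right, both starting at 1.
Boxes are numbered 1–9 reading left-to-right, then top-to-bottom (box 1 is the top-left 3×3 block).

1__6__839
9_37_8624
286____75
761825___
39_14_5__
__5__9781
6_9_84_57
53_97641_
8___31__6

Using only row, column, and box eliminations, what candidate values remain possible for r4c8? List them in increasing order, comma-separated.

Row 4 already contains {1, 2, 5, 6, 7, 8}.
Column 8 already contains {1, 2, 3, 5, 7, 8}.
Its 3×3 block (box 6) already contains {1, 5, 7, 8}.
Removing those from 1–9 leaves {4, 9} as the candidates for r4c8.

4,9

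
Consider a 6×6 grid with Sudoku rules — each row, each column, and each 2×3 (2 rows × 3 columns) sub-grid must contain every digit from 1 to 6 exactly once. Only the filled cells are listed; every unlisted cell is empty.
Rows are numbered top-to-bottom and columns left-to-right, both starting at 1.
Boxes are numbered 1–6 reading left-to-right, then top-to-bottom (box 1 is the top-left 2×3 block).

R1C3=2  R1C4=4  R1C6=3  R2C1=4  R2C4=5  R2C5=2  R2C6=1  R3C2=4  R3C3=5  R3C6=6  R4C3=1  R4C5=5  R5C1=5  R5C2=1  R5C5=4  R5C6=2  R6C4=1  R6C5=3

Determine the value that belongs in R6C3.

4

Cell R6C3 itself could take any of {4, 6} by direct elimination.
Consider where 4 can go in row 6.
R6C1 is out (column 1 already has a 4).
R6C2 is out (column 2 already has a 4).
R6C6 is out (box 6 already has a 4).
So the only cell in row 6 that can hold 4 is R6C3.
Therefore R6C3 = 4.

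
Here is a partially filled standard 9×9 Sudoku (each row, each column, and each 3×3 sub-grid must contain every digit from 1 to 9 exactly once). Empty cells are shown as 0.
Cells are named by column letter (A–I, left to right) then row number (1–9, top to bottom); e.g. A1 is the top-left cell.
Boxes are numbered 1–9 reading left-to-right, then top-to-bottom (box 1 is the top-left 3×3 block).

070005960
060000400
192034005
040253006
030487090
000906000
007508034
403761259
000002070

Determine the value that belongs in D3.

6

Cell D3 itself could take any of {6, 8} by direct elimination.
Consider where 6 can go in column D.
D1 is out (row 1 already has a 6).
D2 is out (row 2 already has a 6).
D9 is out (box 8 already has a 6).
So the only cell in column D that can hold 6 is D3.
Therefore D3 = 6.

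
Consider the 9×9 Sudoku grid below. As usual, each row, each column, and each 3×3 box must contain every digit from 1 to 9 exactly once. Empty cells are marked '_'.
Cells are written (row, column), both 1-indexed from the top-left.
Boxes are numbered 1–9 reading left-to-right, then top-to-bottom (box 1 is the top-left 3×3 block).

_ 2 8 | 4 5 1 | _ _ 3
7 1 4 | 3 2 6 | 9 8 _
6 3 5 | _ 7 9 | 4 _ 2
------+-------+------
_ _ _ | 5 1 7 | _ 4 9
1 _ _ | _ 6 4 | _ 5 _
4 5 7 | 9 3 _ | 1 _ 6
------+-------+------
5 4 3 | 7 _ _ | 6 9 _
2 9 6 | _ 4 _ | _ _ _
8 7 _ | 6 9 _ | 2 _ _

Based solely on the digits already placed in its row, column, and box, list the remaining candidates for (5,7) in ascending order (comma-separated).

Row 5 already contains {1, 4, 5, 6}.
Column 7 already contains {1, 2, 4, 6, 9}.
Its 3×3 block (box 6) already contains {1, 4, 5, 6, 9}.
Removing those from 1–9 leaves {3, 7, 8} as the candidates for (5,7).

3,7,8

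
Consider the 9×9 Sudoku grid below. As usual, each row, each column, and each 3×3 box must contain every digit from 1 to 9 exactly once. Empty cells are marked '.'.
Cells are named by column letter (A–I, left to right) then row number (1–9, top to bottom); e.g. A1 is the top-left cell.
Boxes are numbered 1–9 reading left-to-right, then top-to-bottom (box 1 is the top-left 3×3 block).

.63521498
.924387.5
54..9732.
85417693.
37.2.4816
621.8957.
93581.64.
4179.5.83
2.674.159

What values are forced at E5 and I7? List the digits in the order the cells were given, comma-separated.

5,7

For E5:
  Row 5 already contains {1, 2, 3, 4, 6, 7, 8}.
  Column E already contains {1, 2, 3, 4, 7, 8, 9}.
  Its 3×3 block (box 5) already contains {1, 2, 4, 6, 7, 8, 9}.
  The only value from 1–9 not eliminated is 5, so E5 = 5.
For I7:
  Consider where 7 can go in column I.
  I3 is out (row 3 already has a 7).
  I4 is out (row 4 already has a 7).
  I6 is out (row 6 already has a 7).
  So the only cell in column I that can hold 7 is I7.
  So I7 = 7.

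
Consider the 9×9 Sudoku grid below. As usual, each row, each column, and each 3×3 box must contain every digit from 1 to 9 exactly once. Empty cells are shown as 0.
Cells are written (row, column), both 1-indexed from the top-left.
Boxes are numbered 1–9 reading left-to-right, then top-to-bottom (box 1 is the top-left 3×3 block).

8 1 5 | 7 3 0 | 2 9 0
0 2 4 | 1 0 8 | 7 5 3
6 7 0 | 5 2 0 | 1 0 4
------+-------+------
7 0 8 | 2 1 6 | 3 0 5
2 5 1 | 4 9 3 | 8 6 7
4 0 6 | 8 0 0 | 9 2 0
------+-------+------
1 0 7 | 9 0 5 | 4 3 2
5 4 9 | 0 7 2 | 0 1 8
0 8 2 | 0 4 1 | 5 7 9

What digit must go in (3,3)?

3

Row 3 already contains {1, 2, 4, 5, 6, 7}.
Column 3 already contains {1, 2, 4, 5, 6, 7, 8, 9}.
Its 3×3 block (box 1) already contains {1, 2, 4, 5, 6, 7, 8}.
The only value from 1–9 not eliminated is 3, so (3,3) = 3.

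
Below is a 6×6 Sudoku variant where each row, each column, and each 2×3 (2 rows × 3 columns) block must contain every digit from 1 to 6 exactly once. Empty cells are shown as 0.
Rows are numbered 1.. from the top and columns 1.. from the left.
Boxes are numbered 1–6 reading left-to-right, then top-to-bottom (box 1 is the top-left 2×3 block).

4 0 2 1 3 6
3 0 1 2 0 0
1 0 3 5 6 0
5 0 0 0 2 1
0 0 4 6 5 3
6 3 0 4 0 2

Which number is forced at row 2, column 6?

5

Cell row 2, column 6 itself could take any of {4, 5} by direct elimination.
Consider where 5 can go in box 2.
row 2, column 5 is out (column 5 already has a 5).
So the only cell in box 2 that can hold 5 is row 2, column 6.
Therefore row 2, column 6 = 5.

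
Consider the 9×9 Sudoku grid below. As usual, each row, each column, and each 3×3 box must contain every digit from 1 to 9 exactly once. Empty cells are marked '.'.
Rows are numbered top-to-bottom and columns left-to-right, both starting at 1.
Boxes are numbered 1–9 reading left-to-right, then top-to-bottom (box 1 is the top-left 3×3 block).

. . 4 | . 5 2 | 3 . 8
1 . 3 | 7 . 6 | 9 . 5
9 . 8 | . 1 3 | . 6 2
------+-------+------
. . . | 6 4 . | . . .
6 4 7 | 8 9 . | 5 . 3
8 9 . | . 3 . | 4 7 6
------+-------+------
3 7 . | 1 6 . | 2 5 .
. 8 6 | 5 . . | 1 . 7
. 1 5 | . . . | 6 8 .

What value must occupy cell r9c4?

Cell r9c4 itself could take any of {2, 3, 4, 9} by direct elimination.
Consider where 3 can go in row 9.
r9c1 is out (column 1 already has a 3).
r9c5 is out (column 5 already has a 3).
r9c6 is out (column 6 already has a 3).
r9c9 is out (column 9 already has a 3).
So the only cell in row 9 that can hold 3 is r9c4.
Therefore r9c4 = 3.

3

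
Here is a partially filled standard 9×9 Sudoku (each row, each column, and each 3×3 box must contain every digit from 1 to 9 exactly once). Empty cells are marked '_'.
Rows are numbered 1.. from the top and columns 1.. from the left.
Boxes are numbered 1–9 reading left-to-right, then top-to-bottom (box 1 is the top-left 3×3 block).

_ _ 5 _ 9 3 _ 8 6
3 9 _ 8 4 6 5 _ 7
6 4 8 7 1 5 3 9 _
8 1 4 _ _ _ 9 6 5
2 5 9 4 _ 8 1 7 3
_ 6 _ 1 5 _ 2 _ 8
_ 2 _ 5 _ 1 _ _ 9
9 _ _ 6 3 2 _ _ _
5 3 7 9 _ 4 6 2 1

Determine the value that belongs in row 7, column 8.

Cell row 7, column 8 itself could take any of {3, 4} by direct elimination.
Consider where 3 can go in row 7.
row 7, column 1 is out (column 1 already has a 3).
row 7, column 3 is out (box 7 already has a 3).
row 7, column 5 is out (column 5 already has a 3).
row 7, column 7 is out (column 7 already has a 3).
So the only cell in row 7 that can hold 3 is row 7, column 8.
Therefore row 7, column 8 = 3.

3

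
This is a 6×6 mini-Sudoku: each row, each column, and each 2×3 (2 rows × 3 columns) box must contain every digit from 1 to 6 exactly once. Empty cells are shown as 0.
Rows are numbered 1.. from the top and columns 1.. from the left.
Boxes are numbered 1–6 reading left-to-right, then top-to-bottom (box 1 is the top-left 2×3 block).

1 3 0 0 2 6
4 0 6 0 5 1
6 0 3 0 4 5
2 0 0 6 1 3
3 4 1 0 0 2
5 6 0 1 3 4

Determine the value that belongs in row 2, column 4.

3

Row 2 already contains {1, 4, 5, 6}.
Column 4 already contains {1, 6}.
Its 2×3 block (box 2) already contains {1, 2, 5, 6}.
The only value from 1–6 not eliminated is 3, so row 2, column 4 = 3.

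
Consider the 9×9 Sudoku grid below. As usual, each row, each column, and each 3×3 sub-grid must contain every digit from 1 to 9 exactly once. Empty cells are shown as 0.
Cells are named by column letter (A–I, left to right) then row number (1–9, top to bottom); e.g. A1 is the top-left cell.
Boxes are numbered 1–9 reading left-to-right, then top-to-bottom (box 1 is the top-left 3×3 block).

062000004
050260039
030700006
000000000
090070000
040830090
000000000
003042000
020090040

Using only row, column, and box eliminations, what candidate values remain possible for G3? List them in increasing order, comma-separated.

1,2,5,8

Row 3 already contains {3, 6, 7}.
Column G already contains {}.
Its 3×3 block (box 3) already contains {3, 4, 6, 9}.
Removing those from 1–9 leaves {1, 2, 5, 8} as the candidates for G3.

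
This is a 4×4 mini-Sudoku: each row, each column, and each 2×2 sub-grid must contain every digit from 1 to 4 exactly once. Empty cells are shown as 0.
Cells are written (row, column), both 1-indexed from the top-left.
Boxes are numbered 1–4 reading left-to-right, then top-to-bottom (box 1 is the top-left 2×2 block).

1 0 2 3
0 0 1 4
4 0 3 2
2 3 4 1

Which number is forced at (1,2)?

Row 1 already contains {1, 2, 3}.
Column 2 already contains {3}.
Its 2×2 block (box 1) already contains {1}.
The only value from 1–4 not eliminated is 4, so (1,2) = 4.

4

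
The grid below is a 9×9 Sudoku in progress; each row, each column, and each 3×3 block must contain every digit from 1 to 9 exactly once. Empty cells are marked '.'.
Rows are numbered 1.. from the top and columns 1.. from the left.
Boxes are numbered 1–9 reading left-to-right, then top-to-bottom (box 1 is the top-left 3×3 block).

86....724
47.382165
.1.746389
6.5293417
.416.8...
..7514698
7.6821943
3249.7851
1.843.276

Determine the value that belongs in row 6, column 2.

3

Row 6 already contains {1, 4, 5, 6, 7, 8, 9}.
Column 2 already contains {1, 2, 4, 6, 7}.
Its 3×3 block (box 4) already contains {1, 4, 5, 6, 7}.
The only value from 1–9 not eliminated is 3, so row 6, column 2 = 3.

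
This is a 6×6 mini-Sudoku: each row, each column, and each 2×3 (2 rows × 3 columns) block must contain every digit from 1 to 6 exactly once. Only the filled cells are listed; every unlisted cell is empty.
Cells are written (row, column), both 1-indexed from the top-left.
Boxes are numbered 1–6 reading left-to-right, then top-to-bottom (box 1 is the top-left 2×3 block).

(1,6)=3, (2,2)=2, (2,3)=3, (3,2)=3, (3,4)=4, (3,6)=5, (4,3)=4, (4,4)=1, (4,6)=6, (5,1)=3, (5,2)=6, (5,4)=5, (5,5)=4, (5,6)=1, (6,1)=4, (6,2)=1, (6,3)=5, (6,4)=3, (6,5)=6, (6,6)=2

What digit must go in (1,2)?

Cell (1,2) itself could take any of {4, 5} by direct elimination.
Consider where 4 can go in column 2.
(4,2) is out (row 4 already has a 4).
So the only cell in column 2 that can hold 4 is (1,2).
Therefore (1,2) = 4.

4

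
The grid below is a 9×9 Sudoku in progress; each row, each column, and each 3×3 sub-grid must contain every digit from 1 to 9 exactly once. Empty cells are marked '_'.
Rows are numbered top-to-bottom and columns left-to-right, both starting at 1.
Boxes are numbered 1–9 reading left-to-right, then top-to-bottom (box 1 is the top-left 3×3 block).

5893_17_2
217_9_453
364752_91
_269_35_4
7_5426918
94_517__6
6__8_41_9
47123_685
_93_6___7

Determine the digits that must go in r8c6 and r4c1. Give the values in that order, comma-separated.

For r8c6:
  Row 8 already contains {1, 2, 3, 4, 5, 6, 7, 8}.
  Column 6 already contains {1, 2, 3, 4, 6, 7}.
  Its 3×3 block (box 8) already contains {2, 3, 4, 6, 8}.
  The only value from 1–9 not eliminated is 9, so r8c6 = 9.
For r4c1:
  Consider where 1 can go in row 4.
  r4c5 is out (column 5 already has a 1).
  r4c8 is out (column 8 already has a 1).
  So the only cell in row 4 that can hold 1 is r4c1.
  So r4c1 = 1.

9,1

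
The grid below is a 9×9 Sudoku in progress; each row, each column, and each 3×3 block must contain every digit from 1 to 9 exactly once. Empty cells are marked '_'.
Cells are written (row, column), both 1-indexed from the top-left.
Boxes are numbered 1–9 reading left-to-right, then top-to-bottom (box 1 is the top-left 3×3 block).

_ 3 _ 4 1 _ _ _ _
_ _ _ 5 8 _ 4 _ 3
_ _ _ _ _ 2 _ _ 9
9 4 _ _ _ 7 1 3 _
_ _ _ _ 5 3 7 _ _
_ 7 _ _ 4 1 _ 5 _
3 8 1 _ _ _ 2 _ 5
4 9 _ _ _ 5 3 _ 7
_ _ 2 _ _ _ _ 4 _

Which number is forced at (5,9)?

Cell (5,9) itself could take any of {2, 4, 6, 8} by direct elimination.
Consider where 4 can go in column 9.
(1,9) is out (row 1 already has a 4).
(4,9) is out (row 4 already has a 4).
(6,9) is out (row 6 already has a 4).
(9,9) is out (row 9 already has a 4).
So the only cell in column 9 that can hold 4 is (5,9).
Therefore (5,9) = 4.

4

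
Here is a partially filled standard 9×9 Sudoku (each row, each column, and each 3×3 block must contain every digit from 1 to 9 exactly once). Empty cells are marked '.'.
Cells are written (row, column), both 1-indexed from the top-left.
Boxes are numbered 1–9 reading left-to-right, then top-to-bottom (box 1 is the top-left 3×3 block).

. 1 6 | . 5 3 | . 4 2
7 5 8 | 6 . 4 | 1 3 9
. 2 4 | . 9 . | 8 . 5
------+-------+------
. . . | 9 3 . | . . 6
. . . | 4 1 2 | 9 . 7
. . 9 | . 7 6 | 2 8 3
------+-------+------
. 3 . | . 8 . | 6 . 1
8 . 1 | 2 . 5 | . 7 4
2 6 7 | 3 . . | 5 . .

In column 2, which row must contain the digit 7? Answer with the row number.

4

Consider where 7 can go in column 2.
(5,2) is out (row 5 already has a 7).
(6,2) is out (row 6 already has a 7).
(8,2) is out (row 8 already has a 7).
So the only cell in column 2 that can hold 7 is (4,2).
That is row 4.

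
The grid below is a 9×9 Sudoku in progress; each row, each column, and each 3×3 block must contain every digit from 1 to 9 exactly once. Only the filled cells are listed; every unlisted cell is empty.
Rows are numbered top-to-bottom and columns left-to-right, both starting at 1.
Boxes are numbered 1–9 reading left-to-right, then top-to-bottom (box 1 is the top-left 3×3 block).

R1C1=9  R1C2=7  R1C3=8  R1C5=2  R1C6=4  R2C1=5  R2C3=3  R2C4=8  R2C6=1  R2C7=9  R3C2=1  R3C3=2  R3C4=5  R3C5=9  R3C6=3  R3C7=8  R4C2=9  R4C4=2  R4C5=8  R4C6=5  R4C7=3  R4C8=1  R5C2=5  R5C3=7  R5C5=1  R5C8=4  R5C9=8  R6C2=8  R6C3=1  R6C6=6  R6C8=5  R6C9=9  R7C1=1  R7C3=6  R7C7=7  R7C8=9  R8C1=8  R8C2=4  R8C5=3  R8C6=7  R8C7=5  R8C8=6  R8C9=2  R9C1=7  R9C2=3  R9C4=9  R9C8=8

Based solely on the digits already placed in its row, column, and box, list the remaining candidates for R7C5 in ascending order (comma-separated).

4,5

Row 7 already contains {1, 6, 7, 9}.
Column 5 already contains {1, 2, 3, 8, 9}.
Its 3×3 block (box 8) already contains {3, 7, 9}.
Removing those from 1–9 leaves {4, 5} as the candidates for R7C5.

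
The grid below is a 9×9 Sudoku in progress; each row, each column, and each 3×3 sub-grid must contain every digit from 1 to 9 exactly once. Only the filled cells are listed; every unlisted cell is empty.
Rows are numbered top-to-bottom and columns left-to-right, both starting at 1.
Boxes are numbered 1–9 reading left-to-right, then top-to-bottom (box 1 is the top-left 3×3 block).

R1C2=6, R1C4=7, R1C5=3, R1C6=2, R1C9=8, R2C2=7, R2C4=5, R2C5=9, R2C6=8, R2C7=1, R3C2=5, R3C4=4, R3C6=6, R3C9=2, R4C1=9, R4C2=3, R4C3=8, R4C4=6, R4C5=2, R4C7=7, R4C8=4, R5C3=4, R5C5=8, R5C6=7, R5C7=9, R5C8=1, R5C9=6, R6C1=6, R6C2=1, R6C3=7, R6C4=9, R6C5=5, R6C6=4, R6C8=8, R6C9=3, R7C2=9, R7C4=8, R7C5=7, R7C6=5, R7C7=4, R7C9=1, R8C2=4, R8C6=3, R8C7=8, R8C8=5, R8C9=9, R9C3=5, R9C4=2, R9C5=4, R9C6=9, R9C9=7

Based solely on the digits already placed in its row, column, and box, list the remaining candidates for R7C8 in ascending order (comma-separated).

2,3,6

Row 7 already contains {1, 4, 5, 7, 8, 9}.
Column 8 already contains {1, 4, 5, 8}.
Its 3×3 block (box 9) already contains {1, 4, 5, 7, 8, 9}.
Removing those from 1–9 leaves {2, 3, 6} as the candidates for R7C8.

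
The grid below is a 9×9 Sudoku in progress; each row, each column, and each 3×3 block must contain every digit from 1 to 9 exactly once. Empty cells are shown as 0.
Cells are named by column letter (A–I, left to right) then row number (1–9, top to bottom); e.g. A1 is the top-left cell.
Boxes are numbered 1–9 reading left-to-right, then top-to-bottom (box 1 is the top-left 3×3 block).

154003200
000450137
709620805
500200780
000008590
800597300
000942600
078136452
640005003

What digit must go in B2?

8

Cell B2 itself could take any of {2, 6, 8} by direct elimination.
Consider where 8 can go in row 2.
A2 is out (column A already has a 8).
C2 is out (column C already has a 8).
F2 is out (column F already has a 8).
So the only cell in row 2 that can hold 8 is B2.
Therefore B2 = 8.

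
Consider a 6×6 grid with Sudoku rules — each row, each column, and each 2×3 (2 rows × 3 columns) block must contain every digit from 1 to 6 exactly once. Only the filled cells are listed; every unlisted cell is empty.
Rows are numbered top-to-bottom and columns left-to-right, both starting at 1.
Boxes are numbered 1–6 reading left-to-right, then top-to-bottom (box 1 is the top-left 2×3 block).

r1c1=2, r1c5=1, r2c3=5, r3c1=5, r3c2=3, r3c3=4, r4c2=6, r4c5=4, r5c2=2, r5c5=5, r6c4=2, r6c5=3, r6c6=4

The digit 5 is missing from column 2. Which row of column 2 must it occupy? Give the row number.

Consider where 5 can go in column 2.
r1c2 is out (box 1 already has a 5).
r2c2 is out (row 2 already has a 5).
So the only cell in column 2 that can hold 5 is r6c2.
That is row 6.

6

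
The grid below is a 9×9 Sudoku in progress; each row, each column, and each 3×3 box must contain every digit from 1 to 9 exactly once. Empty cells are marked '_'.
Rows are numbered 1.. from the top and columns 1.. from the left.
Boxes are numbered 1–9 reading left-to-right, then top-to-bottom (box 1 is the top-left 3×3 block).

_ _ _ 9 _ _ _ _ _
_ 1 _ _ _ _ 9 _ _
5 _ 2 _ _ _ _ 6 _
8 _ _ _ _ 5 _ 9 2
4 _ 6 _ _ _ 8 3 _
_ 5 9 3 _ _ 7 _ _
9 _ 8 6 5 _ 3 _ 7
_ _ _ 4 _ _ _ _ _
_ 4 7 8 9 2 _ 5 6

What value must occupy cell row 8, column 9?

Cell row 8, column 9 itself could take any of {1, 8, 9} by direct elimination.
Consider where 9 can go in row 8.
row 8, column 1 is out (column 1 already has a 9). row 8, column 2 is out (box 7 already has a 9). row 8, column 3 is out (column 3 already has a 9). row 8, column 5 is out (column 5 already has a 9). The remaining empty cells in row 8 are similarly blocked.
So the only cell in row 8 that can hold 9 is row 8, column 9.
Therefore row 8, column 9 = 9.

9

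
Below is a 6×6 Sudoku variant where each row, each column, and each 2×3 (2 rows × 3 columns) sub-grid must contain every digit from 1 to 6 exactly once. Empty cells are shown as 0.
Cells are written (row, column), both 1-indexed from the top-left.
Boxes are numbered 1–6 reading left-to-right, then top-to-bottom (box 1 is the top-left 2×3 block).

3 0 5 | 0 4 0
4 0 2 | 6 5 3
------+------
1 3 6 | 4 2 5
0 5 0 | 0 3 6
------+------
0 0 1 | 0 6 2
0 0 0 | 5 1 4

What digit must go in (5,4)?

3

Row 5 already contains {1, 2, 6}.
Column 4 already contains {4, 5, 6}.
Its 2×3 block (box 6) already contains {1, 2, 4, 5, 6}.
The only value from 1–6 not eliminated is 3, so (5,4) = 3.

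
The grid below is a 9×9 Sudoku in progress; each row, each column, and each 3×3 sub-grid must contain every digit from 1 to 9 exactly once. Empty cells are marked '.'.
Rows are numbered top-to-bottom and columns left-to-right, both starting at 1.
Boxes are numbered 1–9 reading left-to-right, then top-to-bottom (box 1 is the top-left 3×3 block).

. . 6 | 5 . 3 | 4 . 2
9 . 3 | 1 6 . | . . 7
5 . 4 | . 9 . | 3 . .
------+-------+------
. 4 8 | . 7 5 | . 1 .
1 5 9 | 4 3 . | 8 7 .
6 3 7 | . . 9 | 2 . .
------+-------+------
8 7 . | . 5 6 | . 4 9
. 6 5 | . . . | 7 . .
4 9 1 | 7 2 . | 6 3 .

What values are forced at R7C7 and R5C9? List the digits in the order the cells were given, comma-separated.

For R7C7:
  Row 7 already contains {4, 5, 6, 7, 8, 9}.
  Column 7 already contains {2, 3, 4, 6, 7, 8}.
  Its 3×3 block (box 9) already contains {3, 4, 6, 7, 9}.
  The only value from 1–9 not eliminated is 1, so R7C7 = 1.
For R5C9:
  Row 5 already contains {1, 3, 4, 5, 7, 8, 9}.
  Column 9 already contains {2, 7, 9}.
  Its 3×3 block (box 6) already contains {1, 2, 7, 8}.
  The only value from 1–9 not eliminated is 6, so R5C9 = 6.

1,6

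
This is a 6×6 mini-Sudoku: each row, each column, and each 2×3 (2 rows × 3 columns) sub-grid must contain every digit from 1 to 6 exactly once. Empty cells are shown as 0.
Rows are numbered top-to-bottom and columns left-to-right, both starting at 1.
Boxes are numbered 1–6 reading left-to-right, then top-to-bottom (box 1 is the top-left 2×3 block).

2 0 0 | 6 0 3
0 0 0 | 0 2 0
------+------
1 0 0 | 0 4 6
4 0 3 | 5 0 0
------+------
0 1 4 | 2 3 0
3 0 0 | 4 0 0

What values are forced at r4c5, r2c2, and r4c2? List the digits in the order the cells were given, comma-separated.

1,3,6

For r4c5:
  Row 4 already contains {3, 4, 5}.
  Column 5 already contains {2, 3, 4}.
  Its 2×3 block (box 4) already contains {4, 5, 6}.
  The only value from 1–6 not eliminated is 1, so r4c5 = 1.
For r2c2:
  Consider where 3 can go in row 2.
  r2c1 is out (column 1 already has a 3).
  r2c3 is out (column 3 already has a 3).
  r2c4 is out (box 2 already has a 3).
  r2c6 is out (column 6 already has a 3).
  So the only cell in row 2 that can hold 3 is r2c2.
  So r2c2 = 3.
For r4c2:
  Consider where 6 can go in box 3.
  r3c2 is out (row 3 already has a 6).
  r3c3 is out (row 3 already has a 6).
  So the only cell in box 3 that can hold 6 is r4c2.
  So r4c2 = 6.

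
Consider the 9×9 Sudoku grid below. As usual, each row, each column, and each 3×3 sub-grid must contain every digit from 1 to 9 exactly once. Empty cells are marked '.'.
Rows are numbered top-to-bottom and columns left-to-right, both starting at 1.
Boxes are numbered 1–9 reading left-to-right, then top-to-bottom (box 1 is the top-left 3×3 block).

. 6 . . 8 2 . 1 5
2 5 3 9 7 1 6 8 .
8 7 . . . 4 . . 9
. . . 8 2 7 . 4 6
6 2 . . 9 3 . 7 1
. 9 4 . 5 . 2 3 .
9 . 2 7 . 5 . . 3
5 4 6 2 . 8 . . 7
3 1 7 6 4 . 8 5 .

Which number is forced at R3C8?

2

Row 3 already contains {4, 7, 8, 9}.
Column 8 already contains {1, 3, 4, 5, 7, 8}.
Its 3×3 block (box 3) already contains {1, 5, 6, 8, 9}.
The only value from 1–9 not eliminated is 2, so R3C8 = 2.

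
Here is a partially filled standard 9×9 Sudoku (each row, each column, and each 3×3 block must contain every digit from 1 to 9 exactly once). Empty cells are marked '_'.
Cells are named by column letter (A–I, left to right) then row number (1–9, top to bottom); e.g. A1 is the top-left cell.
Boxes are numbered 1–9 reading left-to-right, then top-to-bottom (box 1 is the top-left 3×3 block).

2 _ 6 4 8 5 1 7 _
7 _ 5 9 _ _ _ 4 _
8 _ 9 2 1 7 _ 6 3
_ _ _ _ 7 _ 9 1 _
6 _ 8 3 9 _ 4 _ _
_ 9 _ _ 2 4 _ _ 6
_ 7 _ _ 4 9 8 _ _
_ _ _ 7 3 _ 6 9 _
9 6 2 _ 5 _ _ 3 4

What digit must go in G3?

Row 3 already contains {1, 2, 3, 6, 7, 8, 9}.
Column G already contains {1, 4, 6, 8, 9}.
Its 3×3 block (box 3) already contains {1, 3, 4, 6, 7}.
The only value from 1–9 not eliminated is 5, so G3 = 5.

5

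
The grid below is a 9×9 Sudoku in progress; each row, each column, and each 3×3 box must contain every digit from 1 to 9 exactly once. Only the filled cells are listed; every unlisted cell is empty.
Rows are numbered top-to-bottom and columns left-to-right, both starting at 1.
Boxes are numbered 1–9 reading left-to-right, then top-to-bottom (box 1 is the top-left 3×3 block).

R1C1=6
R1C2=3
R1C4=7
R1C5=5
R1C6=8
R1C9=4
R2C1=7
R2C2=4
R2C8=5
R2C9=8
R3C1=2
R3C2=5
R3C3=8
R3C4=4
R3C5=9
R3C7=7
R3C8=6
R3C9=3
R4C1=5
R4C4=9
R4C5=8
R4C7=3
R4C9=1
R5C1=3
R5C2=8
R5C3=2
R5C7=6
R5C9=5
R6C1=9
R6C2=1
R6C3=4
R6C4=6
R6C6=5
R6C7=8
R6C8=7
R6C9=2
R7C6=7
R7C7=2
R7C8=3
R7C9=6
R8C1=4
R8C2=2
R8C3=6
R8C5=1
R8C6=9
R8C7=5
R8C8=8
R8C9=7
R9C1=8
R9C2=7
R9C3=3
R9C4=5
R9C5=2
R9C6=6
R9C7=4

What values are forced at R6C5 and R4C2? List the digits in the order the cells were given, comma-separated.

For R6C5:
  Row 6 already contains {1, 2, 4, 5, 6, 7, 8, 9}.
  Column 5 already contains {1, 2, 5, 8, 9}.
  Its 3×3 block (box 5) already contains {5, 6, 8, 9}.
  The only value from 1–9 not eliminated is 3, so R6C5 = 3.
For R4C2:
  Row 4 already contains {1, 3, 5, 8, 9}.
  Column 2 already contains {1, 2, 3, 4, 5, 7, 8}.
  Its 3×3 block (box 4) already contains {1, 2, 3, 4, 5, 8, 9}.
  The only value from 1–9 not eliminated is 6, so R4C2 = 6.

3,6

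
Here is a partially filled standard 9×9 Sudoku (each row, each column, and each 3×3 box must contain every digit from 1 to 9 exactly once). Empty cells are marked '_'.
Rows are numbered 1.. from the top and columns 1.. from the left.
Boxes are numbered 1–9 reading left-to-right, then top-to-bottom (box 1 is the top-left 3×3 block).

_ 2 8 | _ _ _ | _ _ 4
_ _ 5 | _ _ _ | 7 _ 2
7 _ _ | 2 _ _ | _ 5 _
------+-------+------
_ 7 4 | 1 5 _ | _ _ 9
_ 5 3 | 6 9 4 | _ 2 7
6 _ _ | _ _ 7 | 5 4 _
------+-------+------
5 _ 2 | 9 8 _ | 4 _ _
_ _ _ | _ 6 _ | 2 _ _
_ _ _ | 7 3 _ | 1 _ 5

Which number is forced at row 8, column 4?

Cell row 8, column 4 itself could take any of {4, 5} by direct elimination.
Consider where 4 can go in box 8.
row 7, column 6 is out (row 7 already has a 4).
row 8, column 6 is out (column 6 already has a 4).
row 9, column 6 is out (column 6 already has a 4).
So the only cell in box 8 that can hold 4 is row 8, column 4.
Therefore row 8, column 4 = 4.

4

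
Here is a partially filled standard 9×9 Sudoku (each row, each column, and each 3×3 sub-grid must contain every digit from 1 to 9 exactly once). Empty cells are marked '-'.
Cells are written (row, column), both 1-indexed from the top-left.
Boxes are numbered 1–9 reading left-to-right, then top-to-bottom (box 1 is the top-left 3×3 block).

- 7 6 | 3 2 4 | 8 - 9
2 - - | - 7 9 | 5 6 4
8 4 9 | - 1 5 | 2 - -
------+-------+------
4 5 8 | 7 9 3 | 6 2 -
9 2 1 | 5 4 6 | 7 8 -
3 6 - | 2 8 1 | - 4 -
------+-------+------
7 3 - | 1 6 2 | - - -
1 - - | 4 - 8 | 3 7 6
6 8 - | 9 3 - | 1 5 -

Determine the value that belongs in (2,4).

8

Row 2 already contains {2, 4, 5, 6, 7, 9}.
Column 4 already contains {1, 2, 3, 4, 5, 7, 9}.
Its 3×3 block (box 2) already contains {1, 2, 3, 4, 5, 7, 9}.
The only value from 1–9 not eliminated is 8, so (2,4) = 8.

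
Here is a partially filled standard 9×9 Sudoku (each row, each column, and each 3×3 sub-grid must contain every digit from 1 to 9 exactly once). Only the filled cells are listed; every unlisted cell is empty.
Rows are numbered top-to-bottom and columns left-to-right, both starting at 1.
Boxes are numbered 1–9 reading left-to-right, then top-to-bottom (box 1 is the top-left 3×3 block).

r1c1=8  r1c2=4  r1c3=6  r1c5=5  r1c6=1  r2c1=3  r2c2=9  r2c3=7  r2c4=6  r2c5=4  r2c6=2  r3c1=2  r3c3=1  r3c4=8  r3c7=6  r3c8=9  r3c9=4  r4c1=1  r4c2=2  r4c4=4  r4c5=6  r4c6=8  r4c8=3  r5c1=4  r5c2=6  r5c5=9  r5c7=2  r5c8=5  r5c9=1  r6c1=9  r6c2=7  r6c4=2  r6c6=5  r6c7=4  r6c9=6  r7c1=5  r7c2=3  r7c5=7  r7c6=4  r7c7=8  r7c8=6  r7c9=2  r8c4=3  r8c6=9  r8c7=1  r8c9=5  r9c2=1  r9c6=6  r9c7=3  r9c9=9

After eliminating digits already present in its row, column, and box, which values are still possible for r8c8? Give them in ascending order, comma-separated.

Row 8 already contains {1, 3, 5, 9}.
Column 8 already contains {3, 5, 6, 9}.
Its 3×3 block (box 9) already contains {1, 2, 3, 5, 6, 8, 9}.
Removing those from 1–9 leaves {4, 7} as the candidates for r8c8.

4,7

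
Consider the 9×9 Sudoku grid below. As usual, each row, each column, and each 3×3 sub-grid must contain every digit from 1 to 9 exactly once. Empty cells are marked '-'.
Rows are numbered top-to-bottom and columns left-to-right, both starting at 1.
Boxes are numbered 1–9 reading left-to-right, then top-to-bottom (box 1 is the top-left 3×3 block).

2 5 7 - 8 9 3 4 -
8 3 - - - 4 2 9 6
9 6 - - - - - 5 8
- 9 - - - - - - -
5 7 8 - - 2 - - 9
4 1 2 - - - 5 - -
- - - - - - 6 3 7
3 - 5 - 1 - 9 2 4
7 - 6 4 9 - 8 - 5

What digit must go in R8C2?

Row 8 already contains {1, 2, 3, 4, 5, 9}.
Column 2 already contains {1, 3, 5, 6, 7, 9}.
Its 3×3 block (box 7) already contains {3, 5, 6, 7}.
The only value from 1–9 not eliminated is 8, so R8C2 = 8.

8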